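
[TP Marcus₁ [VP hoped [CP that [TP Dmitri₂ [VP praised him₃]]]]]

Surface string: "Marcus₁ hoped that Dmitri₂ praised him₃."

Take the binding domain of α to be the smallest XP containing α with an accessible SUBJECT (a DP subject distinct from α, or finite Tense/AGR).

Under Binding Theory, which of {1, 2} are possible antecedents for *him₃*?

{1}

*him* is a pronoun, so Principle B applies: it must be free in its binding domain.
Binding domain of *him₃*: the embedded TP, whose subject is Dmitri₂.
*Marcus₁* c-commands the pronoun but from outside its binding domain, and is not c-commanded by it → coindexation permitted.
*Dmitri₂* c-commands the pronoun within its binding domain → coindexation would violate Principle B.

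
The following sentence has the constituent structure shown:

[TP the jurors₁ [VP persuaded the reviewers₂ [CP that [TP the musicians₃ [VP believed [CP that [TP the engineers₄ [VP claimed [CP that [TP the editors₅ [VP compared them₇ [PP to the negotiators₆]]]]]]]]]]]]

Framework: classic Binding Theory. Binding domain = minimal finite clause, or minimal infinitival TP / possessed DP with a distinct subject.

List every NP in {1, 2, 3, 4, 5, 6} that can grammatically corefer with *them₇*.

*them* is a pronoun, so Principle B applies: it must be free in its binding domain.
Binding domain of *them₇*: the embedded TP, whose subject is the editors₅.
*the jurors₁* c-commands the pronoun but from outside its binding domain, and is not c-commanded by it → coindexation permitted.
*the reviewers₂* c-commands the pronoun but from outside its binding domain, and is not c-commanded by it → coindexation permitted.
*the musicians₃* c-commands the pronoun but from outside its binding domain, and is not c-commanded by it → coindexation permitted.
*the engineers₄* c-commands the pronoun but from outside its binding domain, and is not c-commanded by it → coindexation permitted.
*the editors₅* c-commands the pronoun within its binding domain → coindexation would violate Principle B.
*the negotiators₆*: the pronoun c-commands this R-expression → coindexation would violate Principle C on *the negotiators₆*.

{1, 2, 3, 4}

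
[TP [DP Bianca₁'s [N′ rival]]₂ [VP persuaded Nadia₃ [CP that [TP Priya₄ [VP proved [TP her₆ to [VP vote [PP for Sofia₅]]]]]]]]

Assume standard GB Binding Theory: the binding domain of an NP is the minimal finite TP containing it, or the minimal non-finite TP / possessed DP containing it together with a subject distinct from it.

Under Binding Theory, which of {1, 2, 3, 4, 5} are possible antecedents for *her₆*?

{1, 2, 3}

*her* is a pronoun, so Principle B applies: it must be free in its binding domain.
Binding domain of *her₆*: the embedded TP, whose subject is Priya₄.
*Bianca₁* and the pronoun do not c-command one another → neither Principle B nor Principle C is at stake; coindexation permitted.
*[Bianca₁'s rival]₂* c-commands the pronoun but from outside its binding domain, and is not c-commanded by it → coindexation permitted.
*Nadia₃* c-commands the pronoun but from outside its binding domain, and is not c-commanded by it → coindexation permitted.
*Priya₄* c-commands the pronoun within its binding domain → coindexation would violate Principle B.
*Sofia₅*: the pronoun c-commands this R-expression → coindexation would violate Principle C on *Sofia₅*.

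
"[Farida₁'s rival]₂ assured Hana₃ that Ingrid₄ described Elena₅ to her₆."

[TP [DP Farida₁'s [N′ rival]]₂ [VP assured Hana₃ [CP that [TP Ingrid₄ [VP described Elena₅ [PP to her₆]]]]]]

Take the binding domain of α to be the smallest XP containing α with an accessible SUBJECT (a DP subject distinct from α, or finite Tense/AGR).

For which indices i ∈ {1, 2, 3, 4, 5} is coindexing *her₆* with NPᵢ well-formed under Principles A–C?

*her* is a pronoun, so Principle B applies: it must be free in its binding domain.
Binding domain of *her₆*: the embedded TP, whose subject is Ingrid₄.
*Farida₁* and the pronoun do not c-command one another → neither Principle B nor Principle C is at stake; coindexation permitted.
*[Farida₁'s rival]₂* c-commands the pronoun but from outside its binding domain, and is not c-commanded by it → coindexation permitted.
*Hana₃* c-commands the pronoun but from outside its binding domain, and is not c-commanded by it → coindexation permitted.
*Ingrid₄* c-commands the pronoun within its binding domain → coindexation would violate Principle B.
*Elena₅* c-commands the pronoun within its binding domain → coindexation would violate Principle B.

{1, 2, 3}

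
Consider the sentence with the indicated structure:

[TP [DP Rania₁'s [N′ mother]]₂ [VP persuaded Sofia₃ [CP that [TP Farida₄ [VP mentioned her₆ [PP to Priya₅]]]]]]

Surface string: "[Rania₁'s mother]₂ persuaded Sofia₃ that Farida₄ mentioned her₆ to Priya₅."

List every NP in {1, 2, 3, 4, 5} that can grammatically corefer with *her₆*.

{1, 2, 3}

*her* is a pronoun, so Principle B applies: it must be free in its binding domain.
Binding domain of *her₆*: the embedded TP, whose subject is Farida₄.
*Rania₁* and the pronoun do not c-command one another → neither Principle B nor Principle C is at stake; coindexation permitted.
*[Rania₁'s mother]₂* c-commands the pronoun but from outside its binding domain, and is not c-commanded by it → coindexation permitted.
*Sofia₃* c-commands the pronoun but from outside its binding domain, and is not c-commanded by it → coindexation permitted.
*Farida₄* c-commands the pronoun within its binding domain → coindexation would violate Principle B.
*Priya₅*: the pronoun c-commands this R-expression → coindexation would violate Principle C on *Priya₅*.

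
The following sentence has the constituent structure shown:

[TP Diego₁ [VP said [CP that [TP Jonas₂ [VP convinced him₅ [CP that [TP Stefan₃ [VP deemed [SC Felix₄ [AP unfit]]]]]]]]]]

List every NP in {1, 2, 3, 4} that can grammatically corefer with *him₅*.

{1}

*him* is a pronoun, so Principle B applies: it must be free in its binding domain.
Binding domain of *him₅*: the embedded TP, whose subject is Jonas₂.
*Diego₁* c-commands the pronoun but from outside its binding domain, and is not c-commanded by it → coindexation permitted.
*Jonas₂* c-commands the pronoun within its binding domain → coindexation would violate Principle B.
*Stefan₃*: the pronoun c-commands this R-expression → coindexation would violate Principle C on *Stefan₃*.
*Felix₄*: the pronoun c-commands this R-expression → coindexation would violate Principle C on *Felix₄*.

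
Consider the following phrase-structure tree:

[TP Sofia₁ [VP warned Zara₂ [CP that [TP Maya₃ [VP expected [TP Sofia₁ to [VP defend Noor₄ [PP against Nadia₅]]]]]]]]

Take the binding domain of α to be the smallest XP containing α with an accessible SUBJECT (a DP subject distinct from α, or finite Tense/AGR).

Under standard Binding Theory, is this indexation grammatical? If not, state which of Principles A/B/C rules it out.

Principle C

The two coindexed NPs are *Sofia₁* (the higher occurrence) and *Sofia₁* (the lower occurrence).
*Sofia₁* (the lower occurrence) is an R-expression. Principle C requires it to be free everywhere.
*Sofia₁* (the higher occurrence) c-commands it and carries the same index.
The R-expression is bound → Principle C violation.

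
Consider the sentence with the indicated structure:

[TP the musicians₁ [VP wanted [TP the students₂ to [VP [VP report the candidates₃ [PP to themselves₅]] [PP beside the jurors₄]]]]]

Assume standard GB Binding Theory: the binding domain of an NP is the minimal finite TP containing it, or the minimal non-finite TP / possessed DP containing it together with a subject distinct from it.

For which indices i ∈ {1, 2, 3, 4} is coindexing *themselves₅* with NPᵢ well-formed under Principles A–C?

*themselves* is an anaphor, so Principle A applies: it must be bound in its binding domain.
Binding domain of *themselves₅*: the embedded TP, whose subject is the students₂.
*the musicians₁* c-commands the anaphor but is outside its binding domain → cannot satisfy Principle A.
*the students₂* c-commands the anaphor within its binding domain → licit binder.
*the candidates₃* c-commands the anaphor within its binding domain → licit binder.
*the jurors₄* does not c-command the anaphor → cannot bind it.

{2, 3}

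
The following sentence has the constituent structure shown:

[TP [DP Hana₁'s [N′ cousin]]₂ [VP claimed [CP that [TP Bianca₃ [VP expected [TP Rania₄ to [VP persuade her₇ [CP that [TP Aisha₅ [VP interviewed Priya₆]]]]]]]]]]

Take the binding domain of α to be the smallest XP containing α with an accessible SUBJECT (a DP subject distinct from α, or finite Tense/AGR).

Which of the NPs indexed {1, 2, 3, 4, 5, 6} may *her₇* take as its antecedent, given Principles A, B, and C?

*her* is a pronoun, so Principle B applies: it must be free in its binding domain.
Binding domain of *her₇*: the embedded TP, whose subject is Rania₄.
*Hana₁* and the pronoun do not c-command one another → neither Principle B nor Principle C is at stake; coindexation permitted.
*[Hana₁'s cousin]₂* c-commands the pronoun but from outside its binding domain, and is not c-commanded by it → coindexation permitted.
*Bianca₃* c-commands the pronoun but from outside its binding domain, and is not c-commanded by it → coindexation permitted.
*Rania₄* c-commands the pronoun within its binding domain → coindexation would violate Principle B.
*Aisha₅*: the pronoun c-commands this R-expression → coindexation would violate Principle C on *Aisha₅*.
*Priya₆*: the pronoun c-commands this R-expression → coindexation would violate Principle C on *Priya₆*.

{1, 2, 3}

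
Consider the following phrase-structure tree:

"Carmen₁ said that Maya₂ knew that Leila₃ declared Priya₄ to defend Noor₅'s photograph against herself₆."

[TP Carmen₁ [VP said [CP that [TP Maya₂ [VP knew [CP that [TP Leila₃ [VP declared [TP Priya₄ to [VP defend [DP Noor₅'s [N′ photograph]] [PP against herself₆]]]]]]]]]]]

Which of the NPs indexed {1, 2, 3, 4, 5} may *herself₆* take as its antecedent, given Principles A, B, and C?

*herself* is an anaphor, so Principle A applies: it must be bound in its binding domain.
Binding domain of *herself₆*: the embedded TP, whose subject is Priya₄.
*Carmen₁* c-commands the anaphor but is outside its binding domain → cannot satisfy Principle A.
*Maya₂* c-commands the anaphor but is outside its binding domain → cannot satisfy Principle A.
*Leila₃* c-commands the anaphor but is outside its binding domain → cannot satisfy Principle A.
*Priya₄* c-commands the anaphor within its binding domain → licit binder.
*Noor₅* does not c-command the anaphor → cannot bind it.

{4}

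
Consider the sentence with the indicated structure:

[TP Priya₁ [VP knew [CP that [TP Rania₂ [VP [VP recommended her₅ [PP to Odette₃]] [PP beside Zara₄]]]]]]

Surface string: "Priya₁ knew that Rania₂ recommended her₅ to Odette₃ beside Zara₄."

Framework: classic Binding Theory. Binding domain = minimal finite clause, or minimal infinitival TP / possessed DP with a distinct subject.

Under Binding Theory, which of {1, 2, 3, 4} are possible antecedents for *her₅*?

*her* is a pronoun, so Principle B applies: it must be free in its binding domain.
Binding domain of *her₅*: the embedded TP, whose subject is Rania₂.
*Priya₁* c-commands the pronoun but from outside its binding domain, and is not c-commanded by it → coindexation permitted.
*Rania₂* c-commands the pronoun within its binding domain → coindexation would violate Principle B.
*Odette₃*: the pronoun c-commands this R-expression → coindexation would violate Principle C on *Odette₃*.
*Zara₄* and the pronoun do not c-command one another → neither Principle B nor Principle C is at stake; coindexation permitted.

{1, 4}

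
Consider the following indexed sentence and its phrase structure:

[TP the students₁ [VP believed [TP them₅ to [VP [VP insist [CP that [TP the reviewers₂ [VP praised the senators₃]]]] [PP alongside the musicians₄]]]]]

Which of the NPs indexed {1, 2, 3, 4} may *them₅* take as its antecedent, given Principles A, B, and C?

*them* is a pronoun, so Principle B applies: it must be free in its binding domain.
Binding domain of *them₅*: the matrix TP, whose subject is the students₁.
*the students₁* c-commands the pronoun within its binding domain → coindexation would violate Principle B.
*the reviewers₂*: the pronoun c-commands this R-expression → coindexation would violate Principle C on *the reviewers₂*.
*the senators₃*: the pronoun c-commands this R-expression → coindexation would violate Principle C on *the senators₃*.
*the musicians₄*: the pronoun c-commands this R-expression → coindexation would violate Principle C on *the musicians₄*.

none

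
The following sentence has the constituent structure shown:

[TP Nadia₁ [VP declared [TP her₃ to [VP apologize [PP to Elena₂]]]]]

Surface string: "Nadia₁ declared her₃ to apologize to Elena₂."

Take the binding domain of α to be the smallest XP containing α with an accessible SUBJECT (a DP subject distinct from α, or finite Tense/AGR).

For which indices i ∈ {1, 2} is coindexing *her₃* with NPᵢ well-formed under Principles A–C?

none

*her* is a pronoun, so Principle B applies: it must be free in its binding domain.
Binding domain of *her₃*: the matrix TP, whose subject is Nadia₁.
*Nadia₁* c-commands the pronoun within its binding domain → coindexation would violate Principle B.
*Elena₂*: the pronoun c-commands this R-expression → coindexation would violate Principle C on *Elena₂*.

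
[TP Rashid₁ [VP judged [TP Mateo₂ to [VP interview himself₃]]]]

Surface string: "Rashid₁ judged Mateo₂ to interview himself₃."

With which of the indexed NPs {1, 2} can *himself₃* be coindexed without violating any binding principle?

*himself* is an anaphor, so Principle A applies: it must be bound in its binding domain.
Binding domain of *himself₃*: the embedded TP, whose subject is Mateo₂.
*Rashid₁* c-commands the anaphor but is outside its binding domain → cannot satisfy Principle A.
*Mateo₂* c-commands the anaphor within its binding domain → licit binder.

{2}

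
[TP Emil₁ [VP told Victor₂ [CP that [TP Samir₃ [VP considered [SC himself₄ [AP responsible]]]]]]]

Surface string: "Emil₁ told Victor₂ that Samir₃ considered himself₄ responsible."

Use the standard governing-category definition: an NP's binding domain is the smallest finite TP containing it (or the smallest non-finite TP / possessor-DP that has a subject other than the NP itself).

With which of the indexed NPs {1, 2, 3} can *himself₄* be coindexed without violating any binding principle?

*himself* is an anaphor, so Principle A applies: it must be bound in its binding domain.
Binding domain of *himself₄*: the embedded TP, whose subject is Samir₃.
*Emil₁* c-commands the anaphor but is outside its binding domain → cannot satisfy Principle A.
*Victor₂* c-commands the anaphor but is outside its binding domain → cannot satisfy Principle A.
*Samir₃* c-commands the anaphor within its binding domain → licit binder.

{3}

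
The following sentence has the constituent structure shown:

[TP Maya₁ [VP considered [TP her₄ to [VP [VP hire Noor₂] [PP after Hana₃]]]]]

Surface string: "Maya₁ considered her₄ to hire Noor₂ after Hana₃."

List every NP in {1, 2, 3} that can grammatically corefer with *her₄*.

*her* is a pronoun, so Principle B applies: it must be free in its binding domain.
Binding domain of *her₄*: the matrix TP, whose subject is Maya₁.
*Maya₁* c-commands the pronoun within its binding domain → coindexation would violate Principle B.
*Noor₂*: the pronoun c-commands this R-expression → coindexation would violate Principle C on *Noor₂*.
*Hana₃*: the pronoun c-commands this R-expression → coindexation would violate Principle C on *Hana₃*.

none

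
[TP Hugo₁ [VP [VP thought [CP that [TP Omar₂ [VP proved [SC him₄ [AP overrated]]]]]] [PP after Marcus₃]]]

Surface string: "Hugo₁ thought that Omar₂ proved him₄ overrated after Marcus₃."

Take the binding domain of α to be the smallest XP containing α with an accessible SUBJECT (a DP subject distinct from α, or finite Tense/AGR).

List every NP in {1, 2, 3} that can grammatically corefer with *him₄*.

{1, 3}

*him* is a pronoun, so Principle B applies: it must be free in its binding domain.
Binding domain of *him₄*: the embedded TP, whose subject is Omar₂.
*Hugo₁* c-commands the pronoun but from outside its binding domain, and is not c-commanded by it → coindexation permitted.
*Omar₂* c-commands the pronoun within its binding domain → coindexation would violate Principle B.
*Marcus₃* and the pronoun do not c-command one another → neither Principle B nor Principle C is at stake; coindexation permitted.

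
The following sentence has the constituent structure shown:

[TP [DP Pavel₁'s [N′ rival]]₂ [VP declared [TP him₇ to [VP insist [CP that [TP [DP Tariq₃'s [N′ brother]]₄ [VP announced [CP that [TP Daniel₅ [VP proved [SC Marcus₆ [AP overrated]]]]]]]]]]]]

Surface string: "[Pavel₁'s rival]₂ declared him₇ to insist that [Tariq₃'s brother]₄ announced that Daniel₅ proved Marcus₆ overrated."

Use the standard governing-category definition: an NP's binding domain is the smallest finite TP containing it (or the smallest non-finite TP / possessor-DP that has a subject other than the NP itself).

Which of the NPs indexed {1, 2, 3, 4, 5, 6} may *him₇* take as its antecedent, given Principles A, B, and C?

{1}

*him* is a pronoun, so Principle B applies: it must be free in its binding domain.
Binding domain of *him₇*: the matrix TP, whose subject is [Pavel₁'s rival]₂.
*Pavel₁* and the pronoun do not c-command one another → neither Principle B nor Principle C is at stake; coindexation permitted.
*[Pavel₁'s rival]₂* c-commands the pronoun within its binding domain → coindexation would violate Principle B.
*Tariq₃*: the pronoun c-commands this R-expression → coindexation would violate Principle C on *Tariq₃*.
*[Tariq₃'s brother]₄*: the pronoun c-commands this R-expression → coindexation would violate Principle C on *[Tariq₃'s brother]₄*.
*Daniel₅*: the pronoun c-commands this R-expression → coindexation would violate Principle C on *Daniel₅*.
*Marcus₆*: the pronoun c-commands this R-expression → coindexation would violate Principle C on *Marcus₆*.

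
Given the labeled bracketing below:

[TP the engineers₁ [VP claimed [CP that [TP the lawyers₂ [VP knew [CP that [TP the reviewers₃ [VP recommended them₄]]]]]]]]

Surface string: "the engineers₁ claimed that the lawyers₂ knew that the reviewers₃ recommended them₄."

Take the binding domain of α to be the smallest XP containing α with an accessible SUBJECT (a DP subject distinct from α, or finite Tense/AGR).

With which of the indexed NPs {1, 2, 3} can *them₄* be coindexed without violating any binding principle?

*them* is a pronoun, so Principle B applies: it must be free in its binding domain.
Binding domain of *them₄*: the embedded TP, whose subject is the reviewers₃.
*the engineers₁* c-commands the pronoun but from outside its binding domain, and is not c-commanded by it → coindexation permitted.
*the lawyers₂* c-commands the pronoun but from outside its binding domain, and is not c-commanded by it → coindexation permitted.
*the reviewers₃* c-commands the pronoun within its binding domain → coindexation would violate Principle B.

{1, 2}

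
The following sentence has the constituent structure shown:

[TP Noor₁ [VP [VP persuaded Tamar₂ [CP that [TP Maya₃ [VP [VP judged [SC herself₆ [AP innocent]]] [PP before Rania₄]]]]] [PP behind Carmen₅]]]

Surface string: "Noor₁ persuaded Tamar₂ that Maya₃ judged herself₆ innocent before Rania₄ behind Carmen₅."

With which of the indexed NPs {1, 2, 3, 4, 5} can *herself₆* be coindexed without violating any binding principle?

*herself* is an anaphor, so Principle A applies: it must be bound in its binding domain.
Binding domain of *herself₆*: the embedded TP, whose subject is Maya₃.
*Noor₁* c-commands the anaphor but is outside its binding domain → cannot satisfy Principle A.
*Tamar₂* c-commands the anaphor but is outside its binding domain → cannot satisfy Principle A.
*Maya₃* c-commands the anaphor within its binding domain → licit binder.
*Rania₄* does not c-command the anaphor → cannot bind it.
*Carmen₅* does not c-command the anaphor → cannot bind it.

{3}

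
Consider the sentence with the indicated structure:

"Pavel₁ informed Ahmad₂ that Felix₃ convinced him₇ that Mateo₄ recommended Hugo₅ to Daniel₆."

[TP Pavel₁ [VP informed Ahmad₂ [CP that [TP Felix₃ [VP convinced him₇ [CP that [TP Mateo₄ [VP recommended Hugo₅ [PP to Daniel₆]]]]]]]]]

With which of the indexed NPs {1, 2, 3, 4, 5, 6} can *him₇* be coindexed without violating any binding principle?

{1, 2}

*him* is a pronoun, so Principle B applies: it must be free in its binding domain.
Binding domain of *him₇*: the embedded TP, whose subject is Felix₃.
*Pavel₁* c-commands the pronoun but from outside its binding domain, and is not c-commanded by it → coindexation permitted.
*Ahmad₂* c-commands the pronoun but from outside its binding domain, and is not c-commanded by it → coindexation permitted.
*Felix₃* c-commands the pronoun within its binding domain → coindexation would violate Principle B.
*Mateo₄*: the pronoun c-commands this R-expression → coindexation would violate Principle C on *Mateo₄*.
*Hugo₅*: the pronoun c-commands this R-expression → coindexation would violate Principle C on *Hugo₅*.
*Daniel₆*: the pronoun c-commands this R-expression → coindexation would violate Principle C on *Daniel₆*.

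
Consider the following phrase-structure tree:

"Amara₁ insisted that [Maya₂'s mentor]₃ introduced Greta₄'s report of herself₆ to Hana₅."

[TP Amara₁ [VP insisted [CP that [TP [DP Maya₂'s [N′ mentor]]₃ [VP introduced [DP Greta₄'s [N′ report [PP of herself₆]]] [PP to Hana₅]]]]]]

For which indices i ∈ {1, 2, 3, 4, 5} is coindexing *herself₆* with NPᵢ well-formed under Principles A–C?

{4}

*herself* is an anaphor, so Principle A applies: it must be bound in its binding domain.
Binding domain of *herself₆*: the possessed DP, whose subject is Greta₄.
*Amara₁* c-commands the anaphor but is outside its binding domain → cannot satisfy Principle A.
*Maya₂* does not c-command the anaphor → cannot bind it.
*[Maya₂'s mentor]₃* c-commands the anaphor but is outside its binding domain → cannot satisfy Principle A.
*Greta₄* c-commands the anaphor within its binding domain → licit binder.
*Hana₅* does not c-command the anaphor → cannot bind it.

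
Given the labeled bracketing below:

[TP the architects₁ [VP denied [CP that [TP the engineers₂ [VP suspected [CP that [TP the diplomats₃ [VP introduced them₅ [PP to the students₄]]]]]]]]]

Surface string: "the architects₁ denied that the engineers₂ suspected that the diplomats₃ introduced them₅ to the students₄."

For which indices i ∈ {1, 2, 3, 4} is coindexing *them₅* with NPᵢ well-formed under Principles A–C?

*them* is a pronoun, so Principle B applies: it must be free in its binding domain.
Binding domain of *them₅*: the embedded TP, whose subject is the diplomats₃.
*the architects₁* c-commands the pronoun but from outside its binding domain, and is not c-commanded by it → coindexation permitted.
*the engineers₂* c-commands the pronoun but from outside its binding domain, and is not c-commanded by it → coindexation permitted.
*the diplomats₃* c-commands the pronoun within its binding domain → coindexation would violate Principle B.
*the students₄*: the pronoun c-commands this R-expression → coindexation would violate Principle C on *the students₄*.

{1, 2}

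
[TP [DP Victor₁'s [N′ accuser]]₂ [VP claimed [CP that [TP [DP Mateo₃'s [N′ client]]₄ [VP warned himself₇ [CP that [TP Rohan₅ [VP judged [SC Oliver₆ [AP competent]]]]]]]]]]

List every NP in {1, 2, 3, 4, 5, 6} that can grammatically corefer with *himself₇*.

{4}

*himself* is an anaphor, so Principle A applies: it must be bound in its binding domain.
Binding domain of *himself₇*: the embedded TP, whose subject is [Mateo₃'s client]₄.
*Victor₁* does not c-command the anaphor → cannot bind it.
*[Victor₁'s accuser]₂* c-commands the anaphor but is outside its binding domain → cannot satisfy Principle A.
*Mateo₃* does not c-command the anaphor → cannot bind it.
*[Mateo₃'s client]₄* c-commands the anaphor within its binding domain → licit binder.
*Rohan₅* does not c-command the anaphor → cannot bind it.
*Oliver₆* does not c-command the anaphor → cannot bind it.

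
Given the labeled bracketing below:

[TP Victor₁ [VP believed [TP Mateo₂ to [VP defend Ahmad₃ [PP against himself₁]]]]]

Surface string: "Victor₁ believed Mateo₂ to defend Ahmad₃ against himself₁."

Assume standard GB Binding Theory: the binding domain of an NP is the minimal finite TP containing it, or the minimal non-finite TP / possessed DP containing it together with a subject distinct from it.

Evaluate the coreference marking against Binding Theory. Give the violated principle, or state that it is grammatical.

The two coindexed NPs are *Victor₁* and *himself₁*.
*himself₁* is an anaphor. Principle A requires it to be bound within its binding domain — the embedded TP, whose subject is Mateo₂.
Within that domain it is c-commanded by *Mateo₂*, *Ahmad₃*, none of which share its index.
*Victor₁* does c-command the anaphor, but from outside its binding domain.
The anaphor is unbound in its domain → Principle A violation.

Principle A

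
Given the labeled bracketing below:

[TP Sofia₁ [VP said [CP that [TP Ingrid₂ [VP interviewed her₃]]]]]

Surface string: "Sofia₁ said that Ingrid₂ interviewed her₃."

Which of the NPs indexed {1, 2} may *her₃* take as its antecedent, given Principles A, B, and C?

*her* is a pronoun, so Principle B applies: it must be free in its binding domain.
Binding domain of *her₃*: the embedded TP, whose subject is Ingrid₂.
*Sofia₁* c-commands the pronoun but from outside its binding domain, and is not c-commanded by it → coindexation permitted.
*Ingrid₂* c-commands the pronoun within its binding domain → coindexation would violate Principle B.

{1}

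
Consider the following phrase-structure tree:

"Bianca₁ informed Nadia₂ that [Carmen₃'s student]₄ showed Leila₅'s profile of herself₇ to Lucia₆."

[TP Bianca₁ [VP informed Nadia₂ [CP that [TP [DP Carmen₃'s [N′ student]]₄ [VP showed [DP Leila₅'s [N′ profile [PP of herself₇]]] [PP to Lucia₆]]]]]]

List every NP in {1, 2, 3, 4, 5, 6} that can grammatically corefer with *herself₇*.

*herself* is an anaphor, so Principle A applies: it must be bound in its binding domain.
Binding domain of *herself₇*: the possessed DP, whose subject is Leila₅.
*Bianca₁* c-commands the anaphor but is outside its binding domain → cannot satisfy Principle A.
*Nadia₂* c-commands the anaphor but is outside its binding domain → cannot satisfy Principle A.
*Carmen₃* does not c-command the anaphor → cannot bind it.
*[Carmen₃'s student]₄* c-commands the anaphor but is outside its binding domain → cannot satisfy Principle A.
*Leila₅* c-commands the anaphor within its binding domain → licit binder.
*Lucia₆* does not c-command the anaphor → cannot bind it.

{5}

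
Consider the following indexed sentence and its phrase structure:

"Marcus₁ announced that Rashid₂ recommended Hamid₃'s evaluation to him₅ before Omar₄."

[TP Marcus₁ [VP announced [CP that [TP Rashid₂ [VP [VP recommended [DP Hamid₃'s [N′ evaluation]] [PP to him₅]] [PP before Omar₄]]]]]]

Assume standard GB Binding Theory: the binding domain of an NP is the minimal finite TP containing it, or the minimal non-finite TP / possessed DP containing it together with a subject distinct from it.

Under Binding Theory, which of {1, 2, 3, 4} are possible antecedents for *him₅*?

*him* is a pronoun, so Principle B applies: it must be free in its binding domain.
Binding domain of *him₅*: the embedded TP, whose subject is Rashid₂.
*Marcus₁* c-commands the pronoun but from outside its binding domain, and is not c-commanded by it → coindexation permitted.
*Rashid₂* c-commands the pronoun within its binding domain → coindexation would violate Principle B.
*Hamid₃* and the pronoun do not c-command one another → neither Principle B nor Principle C is at stake; coindexation permitted.
*Omar₄* and the pronoun do not c-command one another → neither Principle B nor Principle C is at stake; coindexation permitted.

{1, 3, 4}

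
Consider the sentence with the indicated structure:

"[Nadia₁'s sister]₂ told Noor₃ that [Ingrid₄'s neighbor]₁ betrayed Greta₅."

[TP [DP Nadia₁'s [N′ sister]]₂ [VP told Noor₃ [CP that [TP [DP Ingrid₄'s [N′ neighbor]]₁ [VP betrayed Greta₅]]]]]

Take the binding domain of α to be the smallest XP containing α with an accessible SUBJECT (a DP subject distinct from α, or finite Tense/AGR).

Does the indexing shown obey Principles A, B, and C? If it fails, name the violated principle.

grammatical

The two coindexed NPs are *[Ingrid₄'s neighbor]₁* and *Nadia₁*.
*Nadia₁* is an R-expression; no coindexed NP c-commands it, so Principle C holds.
*[Ingrid₄'s neighbor]₁* is an R-expression; *Nadia₁* does not c-command it, and no other NP shares its index, so Principle C is satisfied.
All principles are respected.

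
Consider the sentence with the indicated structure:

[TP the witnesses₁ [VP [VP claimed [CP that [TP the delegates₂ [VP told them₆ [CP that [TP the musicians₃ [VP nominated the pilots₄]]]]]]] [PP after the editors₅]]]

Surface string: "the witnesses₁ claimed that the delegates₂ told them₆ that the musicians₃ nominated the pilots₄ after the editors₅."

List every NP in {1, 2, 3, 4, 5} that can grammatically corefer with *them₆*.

*them* is a pronoun, so Principle B applies: it must be free in its binding domain.
Binding domain of *them₆*: the embedded TP, whose subject is the delegates₂.
*the witnesses₁* c-commands the pronoun but from outside its binding domain, and is not c-commanded by it → coindexation permitted.
*the delegates₂* c-commands the pronoun within its binding domain → coindexation would violate Principle B.
*the musicians₃*: the pronoun c-commands this R-expression → coindexation would violate Principle C on *the musicians₃*.
*the pilots₄*: the pronoun c-commands this R-expression → coindexation would violate Principle C on *the pilots₄*.
*the editors₅* and the pronoun do not c-command one another → neither Principle B nor Principle C is at stake; coindexation permitted.

{1, 5}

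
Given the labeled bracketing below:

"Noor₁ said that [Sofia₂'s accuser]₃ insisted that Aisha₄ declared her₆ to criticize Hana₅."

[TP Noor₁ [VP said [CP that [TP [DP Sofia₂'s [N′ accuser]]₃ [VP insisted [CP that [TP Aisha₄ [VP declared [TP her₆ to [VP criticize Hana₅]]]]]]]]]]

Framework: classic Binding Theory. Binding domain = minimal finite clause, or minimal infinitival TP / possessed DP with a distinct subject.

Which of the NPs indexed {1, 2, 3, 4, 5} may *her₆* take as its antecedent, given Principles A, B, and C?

*her* is a pronoun, so Principle B applies: it must be free in its binding domain.
Binding domain of *her₆*: the embedded TP, whose subject is Aisha₄.
*Noor₁* c-commands the pronoun but from outside its binding domain, and is not c-commanded by it → coindexation permitted.
*Sofia₂* and the pronoun do not c-command one another → neither Principle B nor Principle C is at stake; coindexation permitted.
*[Sofia₂'s accuser]₃* c-commands the pronoun but from outside its binding domain, and is not c-commanded by it → coindexation permitted.
*Aisha₄* c-commands the pronoun within its binding domain → coindexation would violate Principle B.
*Hana₅*: the pronoun c-commands this R-expression → coindexation would violate Principle C on *Hana₅*.

{1, 2, 3}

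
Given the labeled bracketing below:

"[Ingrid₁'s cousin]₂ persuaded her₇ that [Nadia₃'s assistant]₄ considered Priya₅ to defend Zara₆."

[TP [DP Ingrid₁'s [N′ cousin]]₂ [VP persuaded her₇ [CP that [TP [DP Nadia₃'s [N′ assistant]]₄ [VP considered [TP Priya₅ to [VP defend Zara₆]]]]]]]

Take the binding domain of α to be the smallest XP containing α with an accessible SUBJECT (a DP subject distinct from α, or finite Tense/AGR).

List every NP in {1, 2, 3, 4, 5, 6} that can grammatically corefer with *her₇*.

{1}

*her* is a pronoun, so Principle B applies: it must be free in its binding domain.
Binding domain of *her₇*: the matrix TP, whose subject is [Ingrid₁'s cousin]₂.
*Ingrid₁* and the pronoun do not c-command one another → neither Principle B nor Principle C is at stake; coindexation permitted.
*[Ingrid₁'s cousin]₂* c-commands the pronoun within its binding domain → coindexation would violate Principle B.
*Nadia₃*: the pronoun c-commands this R-expression → coindexation would violate Principle C on *Nadia₃*.
*[Nadia₃'s assistant]₄*: the pronoun c-commands this R-expression → coindexation would violate Principle C on *[Nadia₃'s assistant]₄*.
*Priya₅*: the pronoun c-commands this R-expression → coindexation would violate Principle C on *Priya₅*.
*Zara₆*: the pronoun c-commands this R-expression → coindexation would violate Principle C on *Zara₆*.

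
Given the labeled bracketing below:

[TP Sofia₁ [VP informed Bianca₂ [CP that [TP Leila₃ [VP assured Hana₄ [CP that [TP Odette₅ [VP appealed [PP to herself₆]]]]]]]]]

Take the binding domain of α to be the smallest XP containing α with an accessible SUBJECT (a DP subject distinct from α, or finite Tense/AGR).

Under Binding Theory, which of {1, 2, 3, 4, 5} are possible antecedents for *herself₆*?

*herself* is an anaphor, so Principle A applies: it must be bound in its binding domain.
Binding domain of *herself₆*: the embedded TP, whose subject is Odette₅.
*Sofia₁* c-commands the anaphor but is outside its binding domain → cannot satisfy Principle A.
*Bianca₂* c-commands the anaphor but is outside its binding domain → cannot satisfy Principle A.
*Leila₃* c-commands the anaphor but is outside its binding domain → cannot satisfy Principle A.
*Hana₄* c-commands the anaphor but is outside its binding domain → cannot satisfy Principle A.
*Odette₅* c-commands the anaphor within its binding domain → licit binder.

{5}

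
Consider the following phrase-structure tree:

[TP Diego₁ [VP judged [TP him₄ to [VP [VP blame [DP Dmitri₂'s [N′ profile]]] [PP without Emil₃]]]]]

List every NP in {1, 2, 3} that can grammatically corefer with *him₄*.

none

*him* is a pronoun, so Principle B applies: it must be free in its binding domain.
Binding domain of *him₄*: the matrix TP, whose subject is Diego₁.
*Diego₁* c-commands the pronoun within its binding domain → coindexation would violate Principle B.
*Dmitri₂*: the pronoun c-commands this R-expression → coindexation would violate Principle C on *Dmitri₂*.
*Emil₃*: the pronoun c-commands this R-expression → coindexation would violate Principle C on *Emil₃*.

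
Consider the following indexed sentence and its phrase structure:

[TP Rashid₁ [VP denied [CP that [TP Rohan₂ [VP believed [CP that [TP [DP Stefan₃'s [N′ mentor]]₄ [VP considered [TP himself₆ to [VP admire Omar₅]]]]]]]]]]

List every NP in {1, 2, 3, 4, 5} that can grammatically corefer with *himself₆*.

{4}

*himself* is an anaphor, so Principle A applies: it must be bound in its binding domain.
Binding domain of *himself₆*: the embedded TP, whose subject is [Stefan₃'s mentor]₄.
*Rashid₁* c-commands the anaphor but is outside its binding domain → cannot satisfy Principle A.
*Rohan₂* c-commands the anaphor but is outside its binding domain → cannot satisfy Principle A.
*Stefan₃* does not c-command the anaphor → cannot bind it.
*[Stefan₃'s mentor]₄* c-commands the anaphor within its binding domain → licit binder.
*Omar₅* does not c-command the anaphor → cannot bind it.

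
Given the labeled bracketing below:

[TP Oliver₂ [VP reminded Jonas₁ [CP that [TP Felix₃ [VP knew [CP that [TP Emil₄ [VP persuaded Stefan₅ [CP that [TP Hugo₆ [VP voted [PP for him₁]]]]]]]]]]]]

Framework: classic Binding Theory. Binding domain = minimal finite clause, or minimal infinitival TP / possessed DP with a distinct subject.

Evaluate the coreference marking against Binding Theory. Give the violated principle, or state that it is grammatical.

grammatical

The two coindexed NPs are *Jonas₁* and *him₁*.
*him₁* is a pronoun; its binding domain is the embedded TP, whose subject is Hugo₆. Within that domain it is c-commanded only by *Hugo₆*, which carries a different index — the pronoun is free locally, so Principle B holds.
*Jonas₁* is an R-expression; *him₁* does not c-command it, and no other NP shares its index, so Principle C is satisfied.
All principles are respected.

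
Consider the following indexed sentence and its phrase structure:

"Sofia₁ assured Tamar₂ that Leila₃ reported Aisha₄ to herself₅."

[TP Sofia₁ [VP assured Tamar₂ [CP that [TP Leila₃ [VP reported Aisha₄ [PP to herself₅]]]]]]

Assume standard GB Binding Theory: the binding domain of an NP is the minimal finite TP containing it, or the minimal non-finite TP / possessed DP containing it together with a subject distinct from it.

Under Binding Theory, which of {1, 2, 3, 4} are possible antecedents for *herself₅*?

*herself* is an anaphor, so Principle A applies: it must be bound in its binding domain.
Binding domain of *herself₅*: the embedded TP, whose subject is Leila₃.
*Sofia₁* c-commands the anaphor but is outside its binding domain → cannot satisfy Principle A.
*Tamar₂* c-commands the anaphor but is outside its binding domain → cannot satisfy Principle A.
*Leila₃* c-commands the anaphor within its binding domain → licit binder.
*Aisha₄* c-commands the anaphor within its binding domain → licit binder.

{3, 4}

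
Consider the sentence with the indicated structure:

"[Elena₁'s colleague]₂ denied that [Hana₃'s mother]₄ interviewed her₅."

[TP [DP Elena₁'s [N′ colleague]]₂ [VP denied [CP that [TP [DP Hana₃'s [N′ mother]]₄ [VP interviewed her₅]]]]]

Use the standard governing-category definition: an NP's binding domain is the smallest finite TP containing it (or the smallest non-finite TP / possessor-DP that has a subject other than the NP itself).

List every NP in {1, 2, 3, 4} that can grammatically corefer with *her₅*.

{1, 2, 3}

*her* is a pronoun, so Principle B applies: it must be free in its binding domain.
Binding domain of *her₅*: the embedded TP, whose subject is [Hana₃'s mother]₄.
*Elena₁* and the pronoun do not c-command one another → neither Principle B nor Principle C is at stake; coindexation permitted.
*[Elena₁'s colleague]₂* c-commands the pronoun but from outside its binding domain, and is not c-commanded by it → coindexation permitted.
*Hana₃* and the pronoun do not c-command one another → neither Principle B nor Principle C is at stake; coindexation permitted.
*[Hana₃'s mother]₄* c-commands the pronoun within its binding domain → coindexation would violate Principle B.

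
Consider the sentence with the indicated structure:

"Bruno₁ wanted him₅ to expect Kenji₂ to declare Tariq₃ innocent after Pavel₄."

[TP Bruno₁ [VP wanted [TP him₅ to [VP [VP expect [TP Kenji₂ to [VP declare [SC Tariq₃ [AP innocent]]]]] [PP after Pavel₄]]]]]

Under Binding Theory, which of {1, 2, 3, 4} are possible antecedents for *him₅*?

none

*him* is a pronoun, so Principle B applies: it must be free in its binding domain.
Binding domain of *him₅*: the matrix TP, whose subject is Bruno₁.
*Bruno₁* c-commands the pronoun within its binding domain → coindexation would violate Principle B.
*Kenji₂*: the pronoun c-commands this R-expression → coindexation would violate Principle C on *Kenji₂*.
*Tariq₃*: the pronoun c-commands this R-expression → coindexation would violate Principle C on *Tariq₃*.
*Pavel₄*: the pronoun c-commands this R-expression → coindexation would violate Principle C on *Pavel₄*.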